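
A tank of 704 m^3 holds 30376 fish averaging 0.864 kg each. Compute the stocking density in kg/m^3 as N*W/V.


Total biomass = 30376 fish * 0.864 kg = 26244.864 kg
Density = total biomass / volume = 26244.864 / 704 = 37.2796 kg/m^3

37.2796 kg/m^3


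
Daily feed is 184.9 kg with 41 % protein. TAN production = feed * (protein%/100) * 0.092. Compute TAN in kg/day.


Protein in feed = 184.9 * 41/100 = 75.809 kg/day
TAN = protein * 0.092 = 75.809 * 0.092 = 6.974428 kg/day

6.974428 kg/day


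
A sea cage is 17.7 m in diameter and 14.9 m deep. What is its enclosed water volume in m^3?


r = d/2 = 17.7/2 = 8.85 m
Base area = pi*r^2 = pi*8.85^2 = 246.05739 m^2
Volume = 246.05739 * 14.9 = 3666.26 m^3

3666.26 m^3


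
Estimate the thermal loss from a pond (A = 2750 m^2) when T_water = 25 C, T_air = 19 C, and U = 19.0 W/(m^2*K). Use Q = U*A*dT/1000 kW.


Temperature difference dT = 25 - 19 = 6 K
Heat loss (W) = U * A * dT = 19.0 * 2750 * 6 = 313500 W
Convert to kW: 313500 / 1000 = 313.5 kW

313.5 kW


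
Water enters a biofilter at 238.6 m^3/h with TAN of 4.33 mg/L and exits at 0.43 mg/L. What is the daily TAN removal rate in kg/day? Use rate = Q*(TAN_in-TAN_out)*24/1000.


Concentration drop: TAN_in - TAN_out = 4.33 - 0.43 = 3.9 mg/L
Hourly TAN removed = Q * dTAN = 238.6 m^3/h * 3.9 mg/L = 930.54 g/h  (m^3/h * mg/L = g/h)
Daily TAN removed = 930.54 * 24 = 22332.96 g/day
Convert to kg/day: 22332.96 / 1000 = 22.33296 kg/day

22.33296 kg/day


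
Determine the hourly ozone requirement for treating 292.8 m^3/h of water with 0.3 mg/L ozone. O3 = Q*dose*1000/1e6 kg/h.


O3 demand (mg/h) = Q * dose * 1000 = 292.8 * 0.3 * 1000 = 87840 mg/h
Convert mg to kg: 87840 / 1e6 = 0.08784 kg/h

0.08784 kg/h


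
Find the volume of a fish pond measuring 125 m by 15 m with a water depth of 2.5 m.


Base area = L * W = 125 * 15 = 1875 m^2
Volume = area * depth = 1875 * 2.5 = 4687.5 m^3

4687.5 m^3


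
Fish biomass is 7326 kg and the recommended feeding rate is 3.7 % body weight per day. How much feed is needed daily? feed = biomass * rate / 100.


Feeding rate fraction = 3.7% / 100 = 0.037
Daily feed = 7326 kg * 0.037 = 271.062 kg/day

271.062 kg/day


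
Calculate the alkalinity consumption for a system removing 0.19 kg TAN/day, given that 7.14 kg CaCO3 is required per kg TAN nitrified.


Alkalinity factor: 7.14 kg CaCO3 consumed per kg TAN nitrified
alk = 0.19 kg TAN * 7.14 = 1.3566 kg CaCO3/day

1.3566 kg CaCO3/day


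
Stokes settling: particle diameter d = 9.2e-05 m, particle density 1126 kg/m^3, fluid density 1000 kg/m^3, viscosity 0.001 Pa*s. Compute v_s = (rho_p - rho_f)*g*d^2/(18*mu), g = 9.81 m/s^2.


Density difference: rho_p - rho_f = 1126 - 1000 = 126 kg/m^3
d^2 = (9.2e-05)^2 = 8.464e-09 m^2
Numerator = (rho_p - rho_f) * g * d^2 = 126 * 9.81 * 8.464e-09 = 1.0462012e-05
Denominator = 18 * mu = 18 * 0.001 = 0.018
v_s = 1.0462012e-05 / 0.018 = 5.81223e-04 m/s
Check: Re = rho_f * v_s * d / mu = 1000 * 5.81223e-04 * 9.2e-05 / 0.001 = 0.0535 < 1, so Stokes' law applies.

5.81223e-04 m/s


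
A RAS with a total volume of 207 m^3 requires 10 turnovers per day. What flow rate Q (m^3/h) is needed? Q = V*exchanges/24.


Daily recirculation volume = 207 m^3 * 10 = 2070 m^3/day
Flow rate Q = daily volume / 24 h = 2070 / 24 = 86.25 m^3/h

86.25 m^3/h


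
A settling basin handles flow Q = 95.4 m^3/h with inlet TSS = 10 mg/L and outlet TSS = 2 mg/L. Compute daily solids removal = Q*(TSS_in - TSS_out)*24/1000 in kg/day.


Concentration drop: TSS_in - TSS_out = 10 - 2 = 8 mg/L
Hourly solids removed = Q * dTSS = 95.4 m^3/h * 8 mg/L = 763.2 g/h  (m^3/h * mg/L = g/h)
Daily solids removed = 763.2 * 24 = 18316.8 g/day
Convert g to kg: 18316.8 / 1000 = 18.3168 kg/day

18.3168 kg/day


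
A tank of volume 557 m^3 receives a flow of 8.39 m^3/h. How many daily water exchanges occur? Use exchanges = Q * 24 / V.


Daily flow volume = 8.39 m^3/h * 24 h = 201.36 m^3/day
Exchanges = daily flow / tank volume = 201.36 / 557 = 0.361508 exchanges/day

0.361508 exchanges/day


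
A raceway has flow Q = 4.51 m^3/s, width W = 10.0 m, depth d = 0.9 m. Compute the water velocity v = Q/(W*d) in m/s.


Cross-sectional area = W * d = 10.0 * 0.9 = 9 m^2
Velocity = Q / A = 4.51 / 9 = 0.501111 m/s

0.501111 m/s


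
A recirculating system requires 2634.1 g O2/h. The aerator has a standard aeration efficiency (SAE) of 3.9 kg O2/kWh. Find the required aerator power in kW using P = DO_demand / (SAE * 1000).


SAE in g O2/kWh = 3.9 * 1000 = 3900 g/kWh
P = DO_demand / SAE_g = 2634.1 / 3900 = 0.67541 kW

0.67541 kW


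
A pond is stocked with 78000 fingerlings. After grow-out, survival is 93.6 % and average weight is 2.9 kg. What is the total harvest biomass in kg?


Survivors = 78000 * 93.6/100 = 73008 fish
Harvest biomass = survivors * W_f = 73008 * 2.9 = 211723.2 kg

211723.2 kg


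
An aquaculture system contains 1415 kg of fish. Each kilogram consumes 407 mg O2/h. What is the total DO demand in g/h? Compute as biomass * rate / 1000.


Total O2 consumption (mg/h) = 1415 kg * 407 mg/(kg*h) = 575905 mg/h
Convert to g/h: 575905 / 1000 = 575.905 g/h

575.905 g/h


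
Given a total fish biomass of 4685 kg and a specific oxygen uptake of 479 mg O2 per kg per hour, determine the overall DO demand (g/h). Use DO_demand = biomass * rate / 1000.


Total O2 consumption (mg/h) = 4685 kg * 479 mg/(kg*h) = 2244115 mg/h
Convert to g/h: 2244115 / 1000 = 2244.115 g/h

2244.115 g/h


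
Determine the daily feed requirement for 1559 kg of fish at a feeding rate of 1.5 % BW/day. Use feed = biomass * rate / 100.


Feeding rate fraction = 1.5% / 100 = 0.015
Daily feed = 1559 kg * 0.015 = 23.385 kg/day

23.385 kg/day


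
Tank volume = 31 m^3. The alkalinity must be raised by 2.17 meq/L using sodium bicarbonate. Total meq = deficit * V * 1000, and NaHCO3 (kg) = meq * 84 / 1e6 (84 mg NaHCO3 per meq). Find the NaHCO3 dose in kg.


Tank volume in L = 31 m^3 * 1000 = 31000 L
Total meq required = 2.17 meq/L * 31000 L = 67270 meq
NaHCO3 mass = 67270 meq * 84 mg/meq / 1e6 = 5.65068 kg

5.65068 kg


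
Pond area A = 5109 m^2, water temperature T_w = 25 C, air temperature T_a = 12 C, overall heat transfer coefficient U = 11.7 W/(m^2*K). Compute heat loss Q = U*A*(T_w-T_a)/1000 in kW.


Temperature difference dT = 25 - 12 = 13 K
Heat loss (W) = U * A * dT = 11.7 * 5109 * 13 = 777078.9 W
Convert to kW: 777078.9 / 1000 = 777.0789 kW

777.0789 kW


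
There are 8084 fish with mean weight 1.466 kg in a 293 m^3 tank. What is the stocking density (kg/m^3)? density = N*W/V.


Total biomass = 8084 fish * 1.466 kg = 11851.144 kg
Density = total biomass / volume = 11851.144 / 293 = 40.4476 kg/m^3

40.4476 kg/m^3


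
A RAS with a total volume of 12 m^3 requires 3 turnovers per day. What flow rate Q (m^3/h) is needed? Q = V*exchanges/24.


Daily recirculation volume = 12 m^3 * 3 = 36 m^3/day
Flow rate Q = daily volume / 24 h = 36 / 24 = 1.5 m^3/h

1.5 m^3/h


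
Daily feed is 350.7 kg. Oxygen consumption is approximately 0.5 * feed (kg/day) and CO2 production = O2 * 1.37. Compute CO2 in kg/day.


O2 = 350.7 * 0.5 = 175.35
CO2 = 175.35 * 1.37 = 240.2295

240.2295 kg/day


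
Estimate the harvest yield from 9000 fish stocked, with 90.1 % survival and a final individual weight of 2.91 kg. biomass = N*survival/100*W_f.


Survivors = 9000 * 90.1/100 = 8109 fish
Harvest biomass = survivors * W_f = 8109 * 2.91 = 23597.19 kg

23597.19 kg


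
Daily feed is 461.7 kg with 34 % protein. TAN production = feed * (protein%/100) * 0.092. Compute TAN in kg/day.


Protein in feed = 461.7 * 34/100 = 156.978 kg/day
TAN = protein * 0.092 = 156.978 * 0.092 = 14.441976 kg/day

14.441976 kg/day


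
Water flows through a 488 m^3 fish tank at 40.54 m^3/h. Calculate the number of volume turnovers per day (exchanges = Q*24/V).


Daily flow volume = 40.54 m^3/h * 24 h = 972.96 m^3/day
Exchanges = daily flow / tank volume = 972.96 / 488 = 1.99377 exchanges/day

1.99377 exchanges/day


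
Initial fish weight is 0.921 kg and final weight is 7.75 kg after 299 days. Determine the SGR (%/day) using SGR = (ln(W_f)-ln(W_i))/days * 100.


ln(W_f) = ln(7.75) = 2.0476928
ln(W_i) = ln(0.921) = -0.082295243
ln(W_f) - ln(W_i) = 2.0476928 - -0.082295243 = 2.129988
SGR = 2.129988 / 299 * 100 = 0.712371 %/day

0.712371 %/day


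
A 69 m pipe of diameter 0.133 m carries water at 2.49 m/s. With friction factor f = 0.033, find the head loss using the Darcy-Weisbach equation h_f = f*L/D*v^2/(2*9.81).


v^2 = 2.49^2 = 6.2001 m^2/s^2
L/D = 69/0.133 = 518.79699
h_f = f*(L/D)*v^2/(2g) = 0.033 * 518.79699 * 6.2001 / 19.62 = 5.41017 m

5.41017 m


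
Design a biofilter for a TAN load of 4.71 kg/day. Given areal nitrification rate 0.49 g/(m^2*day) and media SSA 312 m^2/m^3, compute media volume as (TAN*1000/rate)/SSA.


A = 4.71*1000 / 0.49 = 9612.2449 m^2
V = 9612.2449 / 312 = 30.8085

30.8085 m^3


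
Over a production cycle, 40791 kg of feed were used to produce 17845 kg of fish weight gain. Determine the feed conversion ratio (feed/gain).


FCR = feed consumed / weight gained
FCR = 40791 kg / 17845 kg = 2.28585

2.28585


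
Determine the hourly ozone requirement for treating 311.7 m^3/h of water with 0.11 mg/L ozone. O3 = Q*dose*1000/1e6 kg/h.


O3 demand (mg/h) = Q * dose * 1000 = 311.7 * 0.11 * 1000 = 34287 mg/h
Convert mg to kg: 34287 / 1e6 = 0.034287 kg/h

0.034287 kg/h


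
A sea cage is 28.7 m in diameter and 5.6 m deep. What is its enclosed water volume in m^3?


r = d/2 = 28.7/2 = 14.35 m
Base area = pi*r^2 = pi*14.35^2 = 646.92461 m^2
Volume = 646.92461 * 5.6 = 3622.78 m^3

3622.78 m^3


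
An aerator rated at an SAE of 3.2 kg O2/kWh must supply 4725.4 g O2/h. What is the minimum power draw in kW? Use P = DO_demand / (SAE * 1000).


SAE in g O2/kWh = 3.2 * 1000 = 3200 g/kWh
P = DO_demand / SAE_g = 4725.4 / 3200 = 1.47669 kW

1.47669 kW


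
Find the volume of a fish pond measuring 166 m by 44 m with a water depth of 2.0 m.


Base area = L * W = 166 * 44 = 7304 m^2
Volume = area * depth = 7304 * 2.0 = 14608 m^3

14608 m^3


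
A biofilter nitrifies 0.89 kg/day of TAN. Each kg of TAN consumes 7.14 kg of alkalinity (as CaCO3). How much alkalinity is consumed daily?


Alkalinity factor: 7.14 kg CaCO3 consumed per kg TAN nitrified
alk = 0.89 kg TAN * 7.14 = 6.3546 kg CaCO3/day

6.3546 kg CaCO3/day


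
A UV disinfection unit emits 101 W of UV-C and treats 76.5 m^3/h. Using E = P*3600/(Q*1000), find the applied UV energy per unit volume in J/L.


Energy delivered per hour = 101 W * 3600 s = 363600 J/h
Volume treated per hour = 76.5 m^3/h * 1000 = 76500 L/h
dose = 363600 / 76500 = 4.75294 J/L

4.75294 J/L


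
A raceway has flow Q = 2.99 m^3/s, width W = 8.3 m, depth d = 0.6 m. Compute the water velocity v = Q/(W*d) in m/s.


Cross-sectional area = W * d = 8.3 * 0.6 = 4.98 m^2
Velocity = Q / A = 2.99 / 4.98 = 0.600402 m/s

0.600402 m/s


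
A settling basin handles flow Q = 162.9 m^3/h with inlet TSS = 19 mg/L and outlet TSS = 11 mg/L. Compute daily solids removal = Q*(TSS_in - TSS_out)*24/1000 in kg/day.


Concentration drop: TSS_in - TSS_out = 19 - 11 = 8 mg/L
Hourly solids removed = Q * dTSS = 162.9 m^3/h * 8 mg/L = 1303.2 g/h  (m^3/h * mg/L = g/h)
Daily solids removed = 1303.2 * 24 = 31276.8 g/day
Convert g to kg: 31276.8 / 1000 = 31.2768 kg/day

31.2768 kg/day


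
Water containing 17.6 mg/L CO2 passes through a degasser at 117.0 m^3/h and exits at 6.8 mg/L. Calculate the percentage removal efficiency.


CO2_out / CO2_in = 6.8 / 17.6 = 0.38636364
Fraction remaining = 0.38636364
efficiency = (1 - 0.38636364) * 100 = 61.3636 %

61.3636 %


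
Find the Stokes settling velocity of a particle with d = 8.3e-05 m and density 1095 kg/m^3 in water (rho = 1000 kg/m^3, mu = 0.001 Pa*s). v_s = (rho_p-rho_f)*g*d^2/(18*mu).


Density difference: rho_p - rho_f = 1095 - 1000 = 95 kg/m^3
d^2 = (8.3e-05)^2 = 6.889e-09 m^2
Numerator = (rho_p - rho_f) * g * d^2 = 95 * 9.81 * 6.889e-09 = 6.4202036e-06
Denominator = 18 * mu = 18 * 0.001 = 0.018
v_s = 6.4202036e-06 / 0.018 = 3.56678e-04 m/s
Check: Re = rho_f * v_s * d / mu = 1000 * 3.56678e-04 * 8.3e-05 / 0.001 = 0.0296 < 1, so Stokes' law applies.

3.56678e-04 m/s


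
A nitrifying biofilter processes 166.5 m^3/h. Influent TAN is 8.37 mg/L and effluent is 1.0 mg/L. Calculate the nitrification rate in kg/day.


Concentration drop: TAN_in - TAN_out = 8.37 - 1.0 = 7.37 mg/L
Hourly TAN removed = Q * dTAN = 166.5 m^3/h * 7.37 mg/L = 1227.105 g/h  (m^3/h * mg/L = g/h)
Daily TAN removed = 1227.105 * 24 = 29450.52 g/day
Convert to kg/day: 29450.52 / 1000 = 29.45052 kg/day

29.45052 kg/day


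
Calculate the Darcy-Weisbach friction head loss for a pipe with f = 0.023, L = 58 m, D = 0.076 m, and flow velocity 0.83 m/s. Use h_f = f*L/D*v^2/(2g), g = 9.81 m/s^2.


v^2 = 0.83^2 = 0.6889 m^2/s^2
L/D = 58/0.076 = 763.15789
h_f = f*(L/D)*v^2/(2g) = 0.023 * 763.15789 * 0.6889 / 19.62 = 0.61631 m

0.61631 m


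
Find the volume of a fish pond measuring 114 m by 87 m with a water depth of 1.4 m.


Base area = L * W = 114 * 87 = 9918 m^2
Volume = area * depth = 9918 * 1.4 = 13885.2 m^3

13885.2 m^3


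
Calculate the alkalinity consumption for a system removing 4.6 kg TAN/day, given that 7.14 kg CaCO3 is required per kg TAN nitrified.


Alkalinity factor: 7.14 kg CaCO3 consumed per kg TAN nitrified
alk = 4.6 kg TAN * 7.14 = 32.844 kg CaCO3/day

32.844 kg CaCO3/day


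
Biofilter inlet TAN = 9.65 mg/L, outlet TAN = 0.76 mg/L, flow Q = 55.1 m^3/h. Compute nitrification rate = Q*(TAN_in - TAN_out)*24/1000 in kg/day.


Concentration drop: TAN_in - TAN_out = 9.65 - 0.76 = 8.89 mg/L
Hourly TAN removed = Q * dTAN = 55.1 m^3/h * 8.89 mg/L = 489.839 g/h  (m^3/h * mg/L = g/h)
Daily TAN removed = 489.839 * 24 = 11756.136 g/day
Convert to kg/day: 11756.136 / 1000 = 11.756136 kg/day

11.756136 kg/day


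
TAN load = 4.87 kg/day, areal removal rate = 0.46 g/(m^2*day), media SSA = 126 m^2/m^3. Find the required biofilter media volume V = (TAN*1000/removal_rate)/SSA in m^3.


A = 4.87*1000 / 0.46 = 10586.957 m^2
V = 10586.957 / 126 = 84.0235

84.0235 m^3


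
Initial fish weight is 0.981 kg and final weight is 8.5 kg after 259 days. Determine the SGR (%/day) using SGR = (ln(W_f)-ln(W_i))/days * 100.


ln(W_f) = ln(8.5) = 2.1400662
ln(W_i) = ln(0.981) = -0.019182819
ln(W_f) - ln(W_i) = 2.1400662 - -0.019182819 = 2.159249
SGR = 2.159249 / 259 * 100 = 0.833687 %/day

0.833687 %/day


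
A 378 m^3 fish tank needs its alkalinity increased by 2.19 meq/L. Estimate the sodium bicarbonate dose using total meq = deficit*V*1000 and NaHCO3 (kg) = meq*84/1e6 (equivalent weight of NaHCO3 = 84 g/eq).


Tank volume in L = 378 m^3 * 1000 = 378000 L
Total meq required = 2.19 meq/L * 378000 L = 827820 meq
NaHCO3 mass = 827820 meq * 84 mg/meq / 1e6 = 69.5369 kg

69.5369 kg


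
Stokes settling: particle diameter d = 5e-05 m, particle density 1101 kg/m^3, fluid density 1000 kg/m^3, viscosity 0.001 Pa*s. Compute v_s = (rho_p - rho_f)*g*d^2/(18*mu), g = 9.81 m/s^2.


Density difference: rho_p - rho_f = 1101 - 1000 = 101 kg/m^3
d^2 = (5e-05)^2 = 2.5e-09 m^2
Numerator = (rho_p - rho_f) * g * d^2 = 101 * 9.81 * 2.5e-09 = 2.477025e-06
Denominator = 18 * mu = 18 * 0.001 = 0.018
v_s = 2.477025e-06 / 0.018 = 1.37612e-04 m/s
Check: Re = rho_f * v_s * d / mu = 1000 * 1.37612e-04 * 5e-05 / 0.001 = 0.00688 < 1, so Stokes' law applies.

1.37612e-04 m/s


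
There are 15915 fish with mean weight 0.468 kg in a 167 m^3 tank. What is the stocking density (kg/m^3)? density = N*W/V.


Total biomass = 15915 fish * 0.468 kg = 7448.22 kg
Density = total biomass / volume = 7448.22 / 167 = 44.6001 kg/m^3

44.6001 kg/m^3


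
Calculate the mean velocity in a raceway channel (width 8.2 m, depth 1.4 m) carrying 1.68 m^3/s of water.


Cross-sectional area = W * d = 8.2 * 1.4 = 11.48 m^2
Velocity = Q / A = 1.68 / 11.48 = 0.146341 m/s

0.146341 m/s


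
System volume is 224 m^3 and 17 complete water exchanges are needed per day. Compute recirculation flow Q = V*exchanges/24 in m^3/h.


Daily recirculation volume = 224 m^3 * 17 = 3808 m^3/day
Flow rate Q = daily volume / 24 h = 3808 / 24 = 158.667 m^3/h

158.667 m^3/h


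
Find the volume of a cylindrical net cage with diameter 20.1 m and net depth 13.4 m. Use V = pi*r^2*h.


r = d/2 = 20.1/2 = 10.05 m
Base area = pi*r^2 = pi*10.05^2 = 317.30871 m^2
Volume = 317.30871 * 13.4 = 4251.94 m^3

4251.94 m^3


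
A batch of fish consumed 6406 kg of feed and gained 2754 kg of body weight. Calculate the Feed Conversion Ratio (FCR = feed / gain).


FCR = feed consumed / weight gained
FCR = 6406 kg / 2754 kg = 2.32607

2.32607


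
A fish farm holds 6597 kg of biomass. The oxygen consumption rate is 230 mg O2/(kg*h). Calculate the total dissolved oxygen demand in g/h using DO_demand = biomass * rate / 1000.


Total O2 consumption (mg/h) = 6597 kg * 230 mg/(kg*h) = 1517310 mg/h
Convert to g/h: 1517310 / 1000 = 1517.31 g/h

1517.31 g/h


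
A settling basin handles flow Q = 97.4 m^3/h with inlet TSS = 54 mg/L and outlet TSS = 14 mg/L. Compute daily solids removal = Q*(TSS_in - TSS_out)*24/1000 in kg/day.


Concentration drop: TSS_in - TSS_out = 54 - 14 = 40 mg/L
Hourly solids removed = Q * dTSS = 97.4 m^3/h * 40 mg/L = 3896 g/h  (m^3/h * mg/L = g/h)
Daily solids removed = 3896 * 24 = 93504 g/day
Convert g to kg: 93504 / 1000 = 93.504 kg/day

93.504 kg/day


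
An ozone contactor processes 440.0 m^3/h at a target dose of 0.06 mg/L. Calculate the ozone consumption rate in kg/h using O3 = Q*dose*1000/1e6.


O3 demand (mg/h) = Q * dose * 1000 = 440.0 * 0.06 * 1000 = 26400 mg/h
Convert mg to kg: 26400 / 1e6 = 0.0264 kg/h

0.0264 kg/h


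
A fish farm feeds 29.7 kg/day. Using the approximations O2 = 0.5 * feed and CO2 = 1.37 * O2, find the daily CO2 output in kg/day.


O2 = 29.7 * 0.5 = 14.85
CO2 = 14.85 * 1.37 = 20.3445

20.3445 kg/day


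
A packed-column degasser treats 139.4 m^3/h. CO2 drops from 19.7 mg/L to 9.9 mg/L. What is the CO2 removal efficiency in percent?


CO2_out / CO2_in = 9.9 / 19.7 = 0.50253807
Fraction remaining = 0.50253807
efficiency = (1 - 0.50253807) * 100 = 49.7462 %

49.7462 %


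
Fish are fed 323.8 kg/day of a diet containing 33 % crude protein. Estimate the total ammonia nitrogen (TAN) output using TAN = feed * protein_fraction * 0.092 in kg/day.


Protein in feed = 323.8 * 33/100 = 106.854 kg/day
TAN = protein * 0.092 = 106.854 * 0.092 = 9.830568 kg/day

9.830568 kg/day


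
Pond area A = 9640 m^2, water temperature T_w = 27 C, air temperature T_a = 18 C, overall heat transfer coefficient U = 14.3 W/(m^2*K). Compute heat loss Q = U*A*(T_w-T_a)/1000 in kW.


Temperature difference dT = 27 - 18 = 9 K
Heat loss (W) = U * A * dT = 14.3 * 9640 * 9 = 1240668 W
Convert to kW: 1240668 / 1000 = 1240.668 kW

1240.668 kW


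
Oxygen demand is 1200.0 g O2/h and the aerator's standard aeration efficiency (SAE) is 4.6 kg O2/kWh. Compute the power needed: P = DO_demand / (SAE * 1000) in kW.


SAE in g O2/kWh = 4.6 * 1000 = 4600 g/kWh
P = DO_demand / SAE_g = 1200.0 / 4600 = 0.26087 kW

0.26087 kW


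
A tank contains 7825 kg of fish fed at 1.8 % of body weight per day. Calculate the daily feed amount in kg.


Feeding rate fraction = 1.8% / 100 = 0.018
Daily feed = 7825 kg * 0.018 = 140.85 kg/day

140.85 kg/day


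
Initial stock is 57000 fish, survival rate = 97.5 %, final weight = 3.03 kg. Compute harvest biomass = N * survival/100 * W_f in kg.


Survivors = 57000 * 97.5/100 = 55575 fish
Harvest biomass = survivors * W_f = 55575 * 3.03 = 168392.25 kg

168392.25 kg


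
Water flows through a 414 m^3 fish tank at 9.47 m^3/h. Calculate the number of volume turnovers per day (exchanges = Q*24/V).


Daily flow volume = 9.47 m^3/h * 24 h = 227.28 m^3/day
Exchanges = daily flow / tank volume = 227.28 / 414 = 0.548986 exchanges/day

0.548986 exchanges/day


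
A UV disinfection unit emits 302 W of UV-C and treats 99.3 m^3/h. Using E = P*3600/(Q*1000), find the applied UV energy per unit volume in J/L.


Energy delivered per hour = 302 W * 3600 s = 1087200 J/h
Volume treated per hour = 99.3 m^3/h * 1000 = 99300 L/h
dose = 1087200 / 99300 = 10.9486 J/L

10.9486 J/L


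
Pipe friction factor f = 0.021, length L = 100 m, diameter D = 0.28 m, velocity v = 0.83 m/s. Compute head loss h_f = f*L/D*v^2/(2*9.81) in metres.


v^2 = 0.83^2 = 0.6889 m^2/s^2
L/D = 100/0.28 = 357.14286
h_f = f*(L/D)*v^2/(2g) = 0.021 * 357.14286 * 0.6889 / 19.62 = 0.263341 m

0.263341 m


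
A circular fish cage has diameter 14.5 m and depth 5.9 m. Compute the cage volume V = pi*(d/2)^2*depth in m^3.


r = d/2 = 14.5/2 = 7.25 m
Base area = pi*r^2 = pi*7.25^2 = 165.12996 m^2
Volume = 165.12996 * 5.9 = 974.267 m^3

974.267 m^3


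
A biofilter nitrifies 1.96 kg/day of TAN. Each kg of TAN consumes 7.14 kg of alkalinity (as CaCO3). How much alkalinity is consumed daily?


Alkalinity factor: 7.14 kg CaCO3 consumed per kg TAN nitrified
alk = 1.96 kg TAN * 7.14 = 13.9944 kg CaCO3/day

13.9944 kg CaCO3/day


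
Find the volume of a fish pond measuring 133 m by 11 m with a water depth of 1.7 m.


Base area = L * W = 133 * 11 = 1463 m^2
Volume = area * depth = 1463 * 1.7 = 2487.1 m^3

2487.1 m^3


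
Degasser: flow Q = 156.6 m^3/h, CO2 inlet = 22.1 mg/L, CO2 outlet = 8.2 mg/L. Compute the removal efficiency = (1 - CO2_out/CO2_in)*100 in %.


CO2_out / CO2_in = 8.2 / 22.1 = 0.37104072
Fraction remaining = 0.37104072
efficiency = (1 - 0.37104072) * 100 = 62.8959 %

62.8959 %


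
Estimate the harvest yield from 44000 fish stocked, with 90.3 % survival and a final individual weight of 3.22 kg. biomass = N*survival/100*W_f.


Survivors = 44000 * 90.3/100 = 39732 fish
Harvest biomass = survivors * W_f = 39732 * 3.22 = 127937.04 kg

127937.04 kg


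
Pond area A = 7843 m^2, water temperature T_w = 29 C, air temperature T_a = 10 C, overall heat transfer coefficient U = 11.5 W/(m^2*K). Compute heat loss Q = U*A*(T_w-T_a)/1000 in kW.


Temperature difference dT = 29 - 10 = 19 K
Heat loss (W) = U * A * dT = 11.5 * 7843 * 19 = 1713695.5 W
Convert to kW: 1713695.5 / 1000 = 1713.6955 kW

1713.6955 kW


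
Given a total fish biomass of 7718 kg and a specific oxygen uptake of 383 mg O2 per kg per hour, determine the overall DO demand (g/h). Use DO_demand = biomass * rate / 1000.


Total O2 consumption (mg/h) = 7718 kg * 383 mg/(kg*h) = 2955994 mg/h
Convert to g/h: 2955994 / 1000 = 2955.994 g/h

2955.994 g/h


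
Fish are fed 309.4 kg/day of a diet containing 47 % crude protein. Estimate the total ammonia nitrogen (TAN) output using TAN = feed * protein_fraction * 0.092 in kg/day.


Protein in feed = 309.4 * 47/100 = 145.418 kg/day
TAN = protein * 0.092 = 145.418 * 0.092 = 13.378456 kg/day

13.378456 kg/day


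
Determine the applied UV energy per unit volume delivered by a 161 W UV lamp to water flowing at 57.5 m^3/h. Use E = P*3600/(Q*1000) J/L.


Energy delivered per hour = 161 W * 3600 s = 579600 J/h
Volume treated per hour = 57.5 m^3/h * 1000 = 57500 L/h
dose = 579600 / 57500 = 10.08 J/L

10.08 J/L


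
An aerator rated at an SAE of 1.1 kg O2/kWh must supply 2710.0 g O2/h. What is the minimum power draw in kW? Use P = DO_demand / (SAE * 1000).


SAE in g O2/kWh = 1.1 * 1000 = 1100 g/kWh
P = DO_demand / SAE_g = 2710.0 / 1100 = 2.46364 kW

2.46364 kW


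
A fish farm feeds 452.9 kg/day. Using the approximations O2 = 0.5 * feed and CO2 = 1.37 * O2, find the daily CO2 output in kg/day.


O2 = 452.9 * 0.5 = 226.45
CO2 = 226.45 * 1.37 = 310.2365

310.2365 kg/day


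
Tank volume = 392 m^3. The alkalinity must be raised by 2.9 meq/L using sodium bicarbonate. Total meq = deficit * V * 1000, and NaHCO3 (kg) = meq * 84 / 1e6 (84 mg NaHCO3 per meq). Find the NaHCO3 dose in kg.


Tank volume in L = 392 m^3 * 1000 = 392000 L
Total meq required = 2.9 meq/L * 392000 L = 1136800 meq
NaHCO3 mass = 1136800 meq * 84 mg/meq / 1e6 = 95.4912 kg

95.4912 kg


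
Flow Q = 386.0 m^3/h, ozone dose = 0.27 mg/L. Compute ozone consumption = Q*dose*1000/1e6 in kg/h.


O3 demand (mg/h) = Q * dose * 1000 = 386.0 * 0.27 * 1000 = 104220 mg/h
Convert mg to kg: 104220 / 1e6 = 0.10422 kg/h

0.10422 kg/h


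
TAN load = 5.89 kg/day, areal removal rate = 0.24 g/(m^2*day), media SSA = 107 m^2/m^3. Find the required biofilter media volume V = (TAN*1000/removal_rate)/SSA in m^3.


A = 5.89*1000 / 0.24 = 24541.667 m^2
V = 24541.667 / 107 = 229.361

229.361 m^3


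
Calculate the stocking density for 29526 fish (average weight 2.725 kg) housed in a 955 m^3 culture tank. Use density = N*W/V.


Total biomass = 29526 fish * 2.725 kg = 80458.35 kg
Density = total biomass / volume = 80458.35 / 955 = 84.2496 kg/m^3

84.2496 kg/m^3


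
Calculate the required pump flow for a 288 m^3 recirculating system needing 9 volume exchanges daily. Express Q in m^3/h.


Daily recirculation volume = 288 m^3 * 9 = 2592 m^3/day
Flow rate Q = daily volume / 24 h = 2592 / 24 = 108 m^3/h

108 m^3/h


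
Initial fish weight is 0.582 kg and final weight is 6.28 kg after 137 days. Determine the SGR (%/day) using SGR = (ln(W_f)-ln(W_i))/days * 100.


ln(W_f) = ln(6.28) = 1.83737
ln(W_i) = ln(0.582) = -0.54128483
ln(W_f) - ln(W_i) = 1.83737 - -0.54128483 = 2.3786548
SGR = 2.3786548 / 137 * 100 = 1.73624 %/day

1.73624 %/day


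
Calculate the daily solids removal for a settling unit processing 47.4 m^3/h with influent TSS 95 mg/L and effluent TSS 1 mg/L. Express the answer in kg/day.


Concentration drop: TSS_in - TSS_out = 95 - 1 = 94 mg/L
Hourly solids removed = Q * dTSS = 47.4 m^3/h * 94 mg/L = 4455.6 g/h  (m^3/h * mg/L = g/h)
Daily solids removed = 4455.6 * 24 = 106934.4 g/day
Convert g to kg: 106934.4 / 1000 = 106.9344 kg/day

106.9344 kg/day


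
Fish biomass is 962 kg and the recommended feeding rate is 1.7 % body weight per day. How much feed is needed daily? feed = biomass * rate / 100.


Feeding rate fraction = 1.7% / 100 = 0.017
Daily feed = 962 kg * 0.017 = 16.354 kg/day

16.354 kg/day


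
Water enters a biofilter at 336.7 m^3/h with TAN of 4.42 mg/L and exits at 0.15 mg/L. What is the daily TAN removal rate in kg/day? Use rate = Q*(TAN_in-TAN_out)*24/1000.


Concentration drop: TAN_in - TAN_out = 4.42 - 0.15 = 4.27 mg/L
Hourly TAN removed = Q * dTAN = 336.7 m^3/h * 4.27 mg/L = 1437.709 g/h  (m^3/h * mg/L = g/h)
Daily TAN removed = 1437.709 * 24 = 34505.016 g/day
Convert to kg/day: 34505.016 / 1000 = 34.505016 kg/day

34.505016 kg/day


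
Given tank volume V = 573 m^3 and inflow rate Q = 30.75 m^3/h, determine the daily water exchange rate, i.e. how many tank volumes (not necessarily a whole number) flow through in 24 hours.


Daily flow volume = 30.75 m^3/h * 24 h = 738 m^3/day
Exchanges = daily flow / tank volume = 738 / 573 = 1.28796 exchanges/day

1.28796 exchanges/day


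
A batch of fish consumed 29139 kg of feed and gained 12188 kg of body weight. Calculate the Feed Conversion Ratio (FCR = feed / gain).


FCR = feed consumed / weight gained
FCR = 29139 kg / 12188 kg = 2.39079

2.39079


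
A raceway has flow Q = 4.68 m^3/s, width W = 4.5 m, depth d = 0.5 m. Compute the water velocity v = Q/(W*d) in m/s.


Cross-sectional area = W * d = 4.5 * 0.5 = 2.25 m^2
Velocity = Q / A = 4.68 / 2.25 = 2.08 m/s

2.08 m/s


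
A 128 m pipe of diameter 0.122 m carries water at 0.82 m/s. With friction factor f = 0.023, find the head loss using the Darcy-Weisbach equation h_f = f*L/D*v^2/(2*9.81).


v^2 = 0.82^2 = 0.6724 m^2/s^2
L/D = 128/0.122 = 1049.1803
h_f = f*(L/D)*v^2/(2g) = 0.023 * 1049.1803 * 0.6724 / 19.62 = 0.827002 m

0.827002 m


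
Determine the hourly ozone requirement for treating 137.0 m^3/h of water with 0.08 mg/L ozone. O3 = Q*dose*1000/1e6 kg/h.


O3 demand (mg/h) = Q * dose * 1000 = 137.0 * 0.08 * 1000 = 10960 mg/h
Convert mg to kg: 10960 / 1e6 = 0.01096 kg/h

0.01096 kg/h


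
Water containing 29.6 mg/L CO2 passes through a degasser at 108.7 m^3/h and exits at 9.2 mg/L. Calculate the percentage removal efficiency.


CO2_out / CO2_in = 9.2 / 29.6 = 0.31081081
Fraction remaining = 0.31081081
efficiency = (1 - 0.31081081) * 100 = 68.9189 %

68.9189 %


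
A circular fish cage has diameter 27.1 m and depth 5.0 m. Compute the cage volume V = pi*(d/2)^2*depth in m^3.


r = d/2 = 27.1/2 = 13.55 m
Base area = pi*r^2 = pi*13.55^2 = 576.80427 m^2
Volume = 576.80427 * 5.0 = 2884.02 m^3

2884.02 m^3


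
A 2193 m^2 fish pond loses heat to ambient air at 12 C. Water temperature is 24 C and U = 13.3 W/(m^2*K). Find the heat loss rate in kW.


Temperature difference dT = 24 - 12 = 12 K
Heat loss (W) = U * A * dT = 13.3 * 2193 * 12 = 350002.8 W
Convert to kW: 350002.8 / 1000 = 350.0028 kW

350.0028 kW


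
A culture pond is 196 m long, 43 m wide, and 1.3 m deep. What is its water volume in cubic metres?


Base area = L * W = 196 * 43 = 8428 m^2
Volume = area * depth = 8428 * 1.3 = 10956.4 m^3

10956.4 m^3


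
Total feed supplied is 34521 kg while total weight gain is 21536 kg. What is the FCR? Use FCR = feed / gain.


FCR = feed consumed / weight gained
FCR = 34521 kg / 21536 kg = 1.60294

1.60294


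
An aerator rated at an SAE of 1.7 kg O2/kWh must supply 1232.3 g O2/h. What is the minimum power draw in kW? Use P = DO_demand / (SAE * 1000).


SAE in g O2/kWh = 1.7 * 1000 = 1700 g/kWh
P = DO_demand / SAE_g = 1232.3 / 1700 = 0.724882 kW

0.724882 kW


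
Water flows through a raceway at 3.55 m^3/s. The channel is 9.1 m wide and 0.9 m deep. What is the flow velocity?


Cross-sectional area = W * d = 9.1 * 0.9 = 8.19 m^2
Velocity = Q / A = 3.55 / 8.19 = 0.433455 m/s

0.433455 m/s


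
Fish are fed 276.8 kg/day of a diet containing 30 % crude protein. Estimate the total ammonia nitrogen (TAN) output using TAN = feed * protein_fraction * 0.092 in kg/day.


Protein in feed = 276.8 * 30/100 = 83.04 kg/day
TAN = protein * 0.092 = 83.04 * 0.092 = 7.63968 kg/day

7.63968 kg/day


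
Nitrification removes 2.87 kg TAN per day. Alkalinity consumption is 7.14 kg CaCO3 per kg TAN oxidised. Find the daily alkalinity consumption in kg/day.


Alkalinity factor: 7.14 kg CaCO3 consumed per kg TAN nitrified
alk = 2.87 kg TAN * 7.14 = 20.4918 kg CaCO3/day

20.4918 kg CaCO3/day


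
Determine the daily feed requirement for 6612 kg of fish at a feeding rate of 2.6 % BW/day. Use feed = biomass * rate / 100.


Feeding rate fraction = 2.6% / 100 = 0.026
Daily feed = 6612 kg * 0.026 = 171.912 kg/day

171.912 kg/day


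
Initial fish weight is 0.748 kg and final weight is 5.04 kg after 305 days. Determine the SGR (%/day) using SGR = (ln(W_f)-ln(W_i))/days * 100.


ln(W_f) = ln(5.04) = 1.6174061
ln(W_i) = ln(0.748) = -0.2903523
ln(W_f) - ln(W_i) = 1.6174061 - -0.2903523 = 1.9077584
SGR = 1.9077584 / 305 * 100 = 0.625495 %/day

0.625495 %/day


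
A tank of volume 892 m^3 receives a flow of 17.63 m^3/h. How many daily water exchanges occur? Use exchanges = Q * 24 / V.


Daily flow volume = 17.63 m^3/h * 24 h = 423.12 m^3/day
Exchanges = daily flow / tank volume = 423.12 / 892 = 0.47435 exchanges/day

0.47435 exchanges/day


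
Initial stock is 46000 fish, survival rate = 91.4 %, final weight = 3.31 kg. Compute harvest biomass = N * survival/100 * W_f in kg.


Survivors = 46000 * 91.4/100 = 42044 fish
Harvest biomass = survivors * W_f = 42044 * 3.31 = 139165.64 kg

139165.64 kg


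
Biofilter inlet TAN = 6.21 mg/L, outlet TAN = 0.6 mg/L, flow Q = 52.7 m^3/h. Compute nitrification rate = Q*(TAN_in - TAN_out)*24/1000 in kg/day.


Concentration drop: TAN_in - TAN_out = 6.21 - 0.6 = 5.61 mg/L
Hourly TAN removed = Q * dTAN = 52.7 m^3/h * 5.61 mg/L = 295.647 g/h  (m^3/h * mg/L = g/h)
Daily TAN removed = 295.647 * 24 = 7095.528 g/day
Convert to kg/day: 7095.528 / 1000 = 7.095528 kg/day

7.095528 kg/day


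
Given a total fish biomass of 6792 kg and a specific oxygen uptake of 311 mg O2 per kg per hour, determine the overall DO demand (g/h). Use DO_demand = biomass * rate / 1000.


Total O2 consumption (mg/h) = 6792 kg * 311 mg/(kg*h) = 2112312 mg/h
Convert to g/h: 2112312 / 1000 = 2112.312 g/h

2112.312 g/h


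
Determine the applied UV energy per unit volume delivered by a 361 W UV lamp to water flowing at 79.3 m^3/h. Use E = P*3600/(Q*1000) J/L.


Energy delivered per hour = 361 W * 3600 s = 1299600 J/h
Volume treated per hour = 79.3 m^3/h * 1000 = 79300 L/h
dose = 1299600 / 79300 = 16.3884 J/L

16.3884 J/L


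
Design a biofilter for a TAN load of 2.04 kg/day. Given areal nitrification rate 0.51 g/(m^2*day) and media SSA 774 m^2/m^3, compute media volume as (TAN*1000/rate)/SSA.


A = 2.04*1000 / 0.51 = 4000 m^2
V = 4000 / 774 = 5.16796

5.16796 m^3


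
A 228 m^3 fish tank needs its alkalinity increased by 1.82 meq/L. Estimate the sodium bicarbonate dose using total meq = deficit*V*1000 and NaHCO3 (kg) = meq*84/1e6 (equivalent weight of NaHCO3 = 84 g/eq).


Tank volume in L = 228 m^3 * 1000 = 228000 L
Total meq required = 1.82 meq/L * 228000 L = 414960 meq
NaHCO3 mass = 414960 meq * 84 mg/meq / 1e6 = 34.8566 kg

34.8566 kg


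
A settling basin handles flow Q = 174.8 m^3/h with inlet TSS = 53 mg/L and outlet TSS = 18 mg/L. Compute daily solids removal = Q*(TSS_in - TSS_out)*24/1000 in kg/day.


Concentration drop: TSS_in - TSS_out = 53 - 18 = 35 mg/L
Hourly solids removed = Q * dTSS = 174.8 m^3/h * 35 mg/L = 6118 g/h  (m^3/h * mg/L = g/h)
Daily solids removed = 6118 * 24 = 146832 g/day
Convert g to kg: 146832 / 1000 = 146.832 kg/day

146.832 kg/day


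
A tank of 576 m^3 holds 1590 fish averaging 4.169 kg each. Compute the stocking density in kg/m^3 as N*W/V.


Total biomass = 1590 fish * 4.169 kg = 6628.71 kg
Density = total biomass / volume = 6628.71 / 576 = 11.5082 kg/m^3

11.5082 kg/m^3


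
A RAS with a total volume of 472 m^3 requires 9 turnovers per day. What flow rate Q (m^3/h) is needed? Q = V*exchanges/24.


Daily recirculation volume = 472 m^3 * 9 = 4248 m^3/day
Flow rate Q = daily volume / 24 h = 4248 / 24 = 177 m^3/h

177 m^3/h


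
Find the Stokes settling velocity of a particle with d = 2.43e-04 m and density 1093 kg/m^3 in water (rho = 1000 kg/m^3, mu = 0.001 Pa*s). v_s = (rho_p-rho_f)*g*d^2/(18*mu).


Density difference: rho_p - rho_f = 1093 - 1000 = 93 kg/m^3
d^2 = (2.43e-04)^2 = 5.9049e-08 m^2
Numerator = (rho_p - rho_f) * g * d^2 = 93 * 9.81 * 5.9049e-08 = 5.3872174e-05
Denominator = 18 * mu = 18 * 0.001 = 0.018
v_s = 5.3872174e-05 / 0.018 = 0.0029929 m/s
Check: Re = rho_f * v_s * d / mu = 1000 * 0.0029929 * 2.43e-04 / 0.001 = 0.727 < 1, so Stokes' law applies.

0.0029929 m/s


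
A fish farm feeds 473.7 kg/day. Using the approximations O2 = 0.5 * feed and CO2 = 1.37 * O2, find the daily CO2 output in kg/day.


O2 = 473.7 * 0.5 = 236.85
CO2 = 236.85 * 1.37 = 324.4845

324.4845 kg/day


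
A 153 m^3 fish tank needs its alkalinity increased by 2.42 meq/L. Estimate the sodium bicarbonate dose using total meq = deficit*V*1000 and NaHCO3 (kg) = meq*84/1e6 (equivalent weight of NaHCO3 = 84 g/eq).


Tank volume in L = 153 m^3 * 1000 = 153000 L
Total meq required = 2.42 meq/L * 153000 L = 370260 meq
NaHCO3 mass = 370260 meq * 84 mg/meq / 1e6 = 31.1018 kg

31.1018 kg


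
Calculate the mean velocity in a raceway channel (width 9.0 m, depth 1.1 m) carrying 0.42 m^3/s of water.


Cross-sectional area = W * d = 9.0 * 1.1 = 9.9 m^2
Velocity = Q / A = 0.42 / 9.9 = 0.0424242 m/s

0.0424242 m/s


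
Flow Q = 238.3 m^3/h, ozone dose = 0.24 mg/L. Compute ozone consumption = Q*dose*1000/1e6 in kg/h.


O3 demand (mg/h) = Q * dose * 1000 = 238.3 * 0.24 * 1000 = 57192 mg/h
Convert mg to kg: 57192 / 1e6 = 0.057192 kg/h

0.057192 kg/h


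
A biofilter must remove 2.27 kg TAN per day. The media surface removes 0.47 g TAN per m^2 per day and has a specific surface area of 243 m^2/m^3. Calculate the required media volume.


A = 2.27*1000 / 0.47 = 4829.7872 m^2
V = 4829.7872 / 243 = 19.8757

19.8757 m^3


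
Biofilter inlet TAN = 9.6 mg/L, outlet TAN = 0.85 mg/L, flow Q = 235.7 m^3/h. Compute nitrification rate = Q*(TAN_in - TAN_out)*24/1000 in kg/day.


Concentration drop: TAN_in - TAN_out = 9.6 - 0.85 = 8.75 mg/L
Hourly TAN removed = Q * dTAN = 235.7 m^3/h * 8.75 mg/L = 2062.375 g/h  (m^3/h * mg/L = g/h)
Daily TAN removed = 2062.375 * 24 = 49497 g/day
Convert to kg/day: 49497 / 1000 = 49.497 kg/day

49.497 kg/day


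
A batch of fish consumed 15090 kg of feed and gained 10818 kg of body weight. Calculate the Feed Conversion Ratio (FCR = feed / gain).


FCR = feed consumed / weight gained
FCR = 15090 kg / 10818 kg = 1.3949

1.3949


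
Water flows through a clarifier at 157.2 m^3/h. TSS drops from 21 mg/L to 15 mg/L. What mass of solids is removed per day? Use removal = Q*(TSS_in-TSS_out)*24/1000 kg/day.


Concentration drop: TSS_in - TSS_out = 21 - 15 = 6 mg/L
Hourly solids removed = Q * dTSS = 157.2 m^3/h * 6 mg/L = 943.2 g/h  (m^3/h * mg/L = g/h)
Daily solids removed = 943.2 * 24 = 22636.8 g/day
Convert g to kg: 22636.8 / 1000 = 22.6368 kg/day

22.6368 kg/day


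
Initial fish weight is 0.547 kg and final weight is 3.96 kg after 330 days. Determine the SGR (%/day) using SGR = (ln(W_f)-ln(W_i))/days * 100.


ln(W_f) = ln(3.96) = 1.376244
ln(W_i) = ln(0.547) = -0.60330648
ln(W_f) - ln(W_i) = 1.376244 - -0.60330648 = 1.9795505
SGR = 1.9795505 / 330 * 100 = 0.599864 %/day

0.599864 %/day


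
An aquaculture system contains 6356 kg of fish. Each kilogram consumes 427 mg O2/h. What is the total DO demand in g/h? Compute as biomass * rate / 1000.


Total O2 consumption (mg/h) = 6356 kg * 427 mg/(kg*h) = 2714012 mg/h
Convert to g/h: 2714012 / 1000 = 2714.012 g/h

2714.012 g/h


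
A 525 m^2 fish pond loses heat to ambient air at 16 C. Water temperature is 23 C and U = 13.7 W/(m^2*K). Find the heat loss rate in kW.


Temperature difference dT = 23 - 16 = 7 K
Heat loss (W) = U * A * dT = 13.7 * 525 * 7 = 50347.5 W
Convert to kW: 50347.5 / 1000 = 50.3475 kW

50.3475 kW


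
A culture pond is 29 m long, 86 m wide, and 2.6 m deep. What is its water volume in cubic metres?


Base area = L * W = 29 * 86 = 2494 m^2
Volume = area * depth = 2494 * 2.6 = 6484.4 m^3

6484.4 m^3


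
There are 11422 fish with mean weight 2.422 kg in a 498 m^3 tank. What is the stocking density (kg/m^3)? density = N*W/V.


Total biomass = 11422 fish * 2.422 kg = 27664.084 kg
Density = total biomass / volume = 27664.084 / 498 = 55.5504 kg/m^3

55.5504 kg/m^3


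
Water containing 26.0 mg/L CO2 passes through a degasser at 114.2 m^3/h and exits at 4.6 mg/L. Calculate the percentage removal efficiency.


CO2_out / CO2_in = 4.6 / 26.0 = 0.17692308
Fraction remaining = 0.17692308
efficiency = (1 - 0.17692308) * 100 = 82.3077 %

82.3077 %


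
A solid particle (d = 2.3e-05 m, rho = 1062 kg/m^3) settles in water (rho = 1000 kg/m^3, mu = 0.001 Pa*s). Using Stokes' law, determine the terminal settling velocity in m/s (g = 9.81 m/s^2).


Density difference: rho_p - rho_f = 1062 - 1000 = 62 kg/m^3
d^2 = (2.3e-05)^2 = 5.29e-10 m^2
Numerator = (rho_p - rho_f) * g * d^2 = 62 * 9.81 * 5.29e-10 = 3.2174838e-07
Denominator = 18 * mu = 18 * 0.001 = 0.018
v_s = 3.2174838e-07 / 0.018 = 1.78749e-05 m/s
Check: Re = rho_f * v_s * d / mu = 1000 * 1.78749e-05 * 2.3e-05 / 0.001 = 4.11e-04 < 1, so Stokes' law applies.

1.78749e-05 m/s


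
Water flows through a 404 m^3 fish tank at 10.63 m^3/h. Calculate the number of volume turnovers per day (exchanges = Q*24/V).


Daily flow volume = 10.63 m^3/h * 24 h = 255.12 m^3/day
Exchanges = daily flow / tank volume = 255.12 / 404 = 0.631485 exchanges/day

0.631485 exchanges/day


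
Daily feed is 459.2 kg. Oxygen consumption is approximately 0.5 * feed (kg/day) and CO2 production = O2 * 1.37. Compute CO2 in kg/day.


O2 = 459.2 * 0.5 = 229.6
CO2 = 229.6 * 1.37 = 314.552

314.552 kg/day
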